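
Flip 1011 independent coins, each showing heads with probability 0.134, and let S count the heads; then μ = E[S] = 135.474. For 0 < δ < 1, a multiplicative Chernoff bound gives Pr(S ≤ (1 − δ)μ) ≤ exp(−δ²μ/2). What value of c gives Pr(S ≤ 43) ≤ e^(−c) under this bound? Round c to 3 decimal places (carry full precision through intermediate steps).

Write 43 = (1 − δ)μ, so δ = 1 − 43/135.474 = 0.6825959…
Then the exponent is δ²μ/2 = (μ − 43)²/(2μ) = 31.561188.

31.561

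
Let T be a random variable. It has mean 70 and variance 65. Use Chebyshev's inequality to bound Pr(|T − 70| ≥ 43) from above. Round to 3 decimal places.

Chebyshev: Pr(|T − μ| ≥ t) ≤ Var(T)/t².
Bound = 65 / 1849 = 0.0352.

0.035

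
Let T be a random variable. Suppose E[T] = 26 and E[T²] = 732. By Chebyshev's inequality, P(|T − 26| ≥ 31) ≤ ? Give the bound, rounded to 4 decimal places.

Var(T) = E[T²] − (E[T])² = 732 − 676 = 56.
Chebyshev's inequality: P(|T − μ| ≥ t) ≤ Var(T)/t² = 56/961 = 0.0583.

0.0583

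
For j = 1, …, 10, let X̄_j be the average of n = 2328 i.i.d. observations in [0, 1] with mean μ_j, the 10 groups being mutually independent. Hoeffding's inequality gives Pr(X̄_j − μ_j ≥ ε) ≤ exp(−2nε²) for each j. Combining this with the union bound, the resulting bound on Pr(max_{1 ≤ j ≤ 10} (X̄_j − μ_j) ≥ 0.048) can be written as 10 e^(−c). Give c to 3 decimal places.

Union bound over the 10 events: Pr(max_{1 ≤ j ≤ 10} (X̄_j − μ_j) ≥ 0.048) ≤ 10·exp(−2nε²) = 10 exp(−2·2328·0.048²).
So c = 2·2328·0.048² = 10.7274.

10.727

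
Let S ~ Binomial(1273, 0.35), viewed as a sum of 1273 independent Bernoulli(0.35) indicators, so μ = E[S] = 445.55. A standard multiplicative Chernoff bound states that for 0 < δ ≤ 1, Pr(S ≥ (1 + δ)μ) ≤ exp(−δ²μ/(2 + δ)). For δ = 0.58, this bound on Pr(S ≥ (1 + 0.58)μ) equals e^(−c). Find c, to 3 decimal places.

58.094

c = δ²μ/(2 + δ) = 0.58²·445.55/(2 + 0.58) = 58.0942.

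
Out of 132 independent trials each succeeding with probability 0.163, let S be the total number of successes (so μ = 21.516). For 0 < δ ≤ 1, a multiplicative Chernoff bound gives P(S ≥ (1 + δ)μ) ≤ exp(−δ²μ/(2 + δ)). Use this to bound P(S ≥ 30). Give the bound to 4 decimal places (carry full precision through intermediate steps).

0.2473

Write 30 = (1 + δ)μ, so δ = 30/21.516 − 1 = 0.3943112…
Then the exponent is δ²μ/(2 + δ) = (30 − μ)² / (μ·(2 + δ)) = 1.397202.
Bound = exp(−1.397202) = 0.24729.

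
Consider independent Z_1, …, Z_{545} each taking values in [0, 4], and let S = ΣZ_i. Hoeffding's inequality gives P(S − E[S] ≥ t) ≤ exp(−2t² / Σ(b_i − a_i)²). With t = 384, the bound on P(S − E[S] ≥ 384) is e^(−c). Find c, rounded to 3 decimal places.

Σ(b_i − a_i)² = 545·(4)² = 8720.
c = 2t²/8720 = 2·384²/8720 = 33.8202.

33.820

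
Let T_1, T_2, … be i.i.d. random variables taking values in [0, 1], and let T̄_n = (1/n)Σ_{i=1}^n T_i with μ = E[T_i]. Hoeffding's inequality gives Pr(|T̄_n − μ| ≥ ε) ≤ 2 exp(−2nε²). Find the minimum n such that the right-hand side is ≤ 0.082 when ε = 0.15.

71

Require 2·exp(−2nε²) ≤ 0.082, i.e. 2nε² ≥ ln(2/0.082) = 3.194183.
So n ≥ 3.194183 / (2·0.15²) = 70.982.
The smallest integer n is 71.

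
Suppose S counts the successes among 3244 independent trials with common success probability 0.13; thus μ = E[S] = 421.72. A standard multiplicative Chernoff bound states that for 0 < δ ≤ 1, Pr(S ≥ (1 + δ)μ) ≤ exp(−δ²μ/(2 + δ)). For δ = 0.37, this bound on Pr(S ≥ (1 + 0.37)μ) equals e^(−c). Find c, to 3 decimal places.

24.360

c = δ²μ/(2 + δ) = 0.37²·421.72/(2 + 0.37) = 24.3601.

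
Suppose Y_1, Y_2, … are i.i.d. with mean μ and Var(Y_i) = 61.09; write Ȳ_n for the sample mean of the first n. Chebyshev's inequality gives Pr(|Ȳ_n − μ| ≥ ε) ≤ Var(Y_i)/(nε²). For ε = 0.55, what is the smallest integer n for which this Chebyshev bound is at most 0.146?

1384

Require 61.09/(n·0.55²) ≤ 0.146, i.e. n ≥ 61.09/(0.146·0.55²) = 1383.222.
The smallest integer n is 1384.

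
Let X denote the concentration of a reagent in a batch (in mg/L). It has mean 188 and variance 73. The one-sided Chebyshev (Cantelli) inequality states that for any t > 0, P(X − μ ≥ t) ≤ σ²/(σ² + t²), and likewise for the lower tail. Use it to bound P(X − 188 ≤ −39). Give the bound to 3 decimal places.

Here σ² = 73 and t = 39, so σ² + t² = 1594.
Cantelli's bound: 73/1594 = 0.0458.

0.046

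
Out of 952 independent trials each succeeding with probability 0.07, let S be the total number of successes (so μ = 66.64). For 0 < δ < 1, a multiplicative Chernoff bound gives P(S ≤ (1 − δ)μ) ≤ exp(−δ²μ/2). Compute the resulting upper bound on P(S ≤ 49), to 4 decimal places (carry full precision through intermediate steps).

Write 49 = (1 − δ)μ, so δ = 1 − 49/66.64 = 0.2647059…
Then the exponent is δ²μ/2 = (μ − 49)²/(2μ) = 2.334706.
Bound = exp(−2.334706) = 0.09684.

0.0968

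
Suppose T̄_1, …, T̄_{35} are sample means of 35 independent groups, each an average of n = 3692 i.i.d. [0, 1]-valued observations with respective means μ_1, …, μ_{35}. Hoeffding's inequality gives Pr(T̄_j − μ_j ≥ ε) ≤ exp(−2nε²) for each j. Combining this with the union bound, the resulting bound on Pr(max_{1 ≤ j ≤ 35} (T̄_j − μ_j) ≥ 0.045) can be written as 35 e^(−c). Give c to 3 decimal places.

14.953

Union bound over the 35 events: Pr(max_{1 ≤ j ≤ 35} (T̄_j − μ_j) ≥ 0.045) ≤ 35·exp(−2nε²) = 35 exp(−2·3692·0.045²).
So c = 2·3692·0.045² = 14.9526.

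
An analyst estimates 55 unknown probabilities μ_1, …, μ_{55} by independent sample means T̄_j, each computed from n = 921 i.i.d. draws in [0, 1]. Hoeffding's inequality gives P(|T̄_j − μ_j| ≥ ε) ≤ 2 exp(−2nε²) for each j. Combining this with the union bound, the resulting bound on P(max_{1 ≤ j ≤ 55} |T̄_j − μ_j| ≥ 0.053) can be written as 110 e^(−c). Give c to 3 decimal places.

5.174

Union bound over the 55 events: P(max_{1 ≤ j ≤ 55} |T̄_j − μ_j| ≥ 0.053) ≤ 55·2·exp(−2nε²) = 110 exp(−2·921·0.053²).
So c = 2·921·0.053² = 5.1742.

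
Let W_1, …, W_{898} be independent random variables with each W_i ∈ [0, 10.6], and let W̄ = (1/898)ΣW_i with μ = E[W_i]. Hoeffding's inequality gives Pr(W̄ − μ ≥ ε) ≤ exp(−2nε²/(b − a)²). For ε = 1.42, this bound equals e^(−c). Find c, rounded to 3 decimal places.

32.231

c = 2nε²/(b − a)² = 2·898·1.42² / 10.6² = 32.2308.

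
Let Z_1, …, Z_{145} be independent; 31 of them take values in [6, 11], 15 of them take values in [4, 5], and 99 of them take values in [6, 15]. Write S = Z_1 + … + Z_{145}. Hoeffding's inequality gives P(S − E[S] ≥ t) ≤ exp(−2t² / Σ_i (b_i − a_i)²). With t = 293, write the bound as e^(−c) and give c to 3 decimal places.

19.491

Σ(b_i − a_i)² = 31·5² + 15·1² + 99·9² = 8809.
c = 2t² / 8809 = 2·293² / 8809 = 19.4912.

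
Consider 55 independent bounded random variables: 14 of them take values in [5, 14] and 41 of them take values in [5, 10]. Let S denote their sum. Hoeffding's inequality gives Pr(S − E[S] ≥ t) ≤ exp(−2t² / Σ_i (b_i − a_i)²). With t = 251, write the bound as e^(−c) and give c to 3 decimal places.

58.361

Σ(b_i − a_i)² = 14·9² + 41·5² = 2159.
c = 2t² / 2159 = 2·251² / 2159 = 58.3613.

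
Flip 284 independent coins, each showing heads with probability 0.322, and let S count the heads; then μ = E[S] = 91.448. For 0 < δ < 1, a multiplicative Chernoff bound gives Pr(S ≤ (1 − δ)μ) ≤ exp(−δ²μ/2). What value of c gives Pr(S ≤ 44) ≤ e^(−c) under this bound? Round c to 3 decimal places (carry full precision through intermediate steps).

12.309

Write 44 = (1 − δ)μ, so δ = 1 − 44/91.448 = 0.5188522…
Then the exponent is δ²μ/2 = (μ − 44)²/(2μ) = 12.309251.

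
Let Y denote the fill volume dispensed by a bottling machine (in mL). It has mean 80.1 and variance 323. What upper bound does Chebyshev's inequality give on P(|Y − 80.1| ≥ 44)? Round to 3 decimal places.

Chebyshev: P(|Y − μ| ≥ t) ≤ Var(Y)/t².
Bound = 323 / 1936 = 0.1668.

0.167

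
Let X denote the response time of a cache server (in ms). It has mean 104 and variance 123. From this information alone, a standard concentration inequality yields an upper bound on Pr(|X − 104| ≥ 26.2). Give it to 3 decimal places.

Mean and variance are known, so Chebyshev's inequality applies.
Chebyshev: Pr(|X − μ| ≥ t) ≤ Var(X)/t².
Bound = 123 / 686.44 = 0.1792.

0.179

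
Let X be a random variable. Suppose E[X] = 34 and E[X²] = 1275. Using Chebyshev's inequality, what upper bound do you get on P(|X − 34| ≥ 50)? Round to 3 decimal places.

0.048

Var(X) = E[X²] − (E[X])² = 1275 − 1156 = 119.
Chebyshev's inequality: P(|X − μ| ≥ t) ≤ Var(X)/t² = 119/2500 = 0.0476.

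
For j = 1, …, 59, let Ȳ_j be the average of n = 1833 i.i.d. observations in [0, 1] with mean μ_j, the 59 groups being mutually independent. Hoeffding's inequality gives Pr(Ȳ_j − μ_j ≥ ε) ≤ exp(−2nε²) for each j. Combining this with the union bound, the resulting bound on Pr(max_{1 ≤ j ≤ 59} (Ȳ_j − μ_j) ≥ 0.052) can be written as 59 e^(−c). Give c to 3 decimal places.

Union bound over the 59 events: Pr(max_{1 ≤ j ≤ 59} (Ȳ_j − μ_j) ≥ 0.052) ≤ 59·exp(−2nε²) = 59 exp(−2·1833·0.052²).
So c = 2·1833·0.052² = 9.9129.

9.913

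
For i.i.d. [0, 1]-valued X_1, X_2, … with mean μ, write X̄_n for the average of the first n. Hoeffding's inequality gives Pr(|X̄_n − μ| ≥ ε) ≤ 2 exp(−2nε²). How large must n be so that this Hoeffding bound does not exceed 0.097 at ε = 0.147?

71

Require 2·exp(−2nε²) ≤ 0.097, i.e. 2nε² ≥ ln(2/0.097) = 3.026191.
So n ≥ 3.026191 / (2·0.147²) = 70.022.
The smallest integer n is 71.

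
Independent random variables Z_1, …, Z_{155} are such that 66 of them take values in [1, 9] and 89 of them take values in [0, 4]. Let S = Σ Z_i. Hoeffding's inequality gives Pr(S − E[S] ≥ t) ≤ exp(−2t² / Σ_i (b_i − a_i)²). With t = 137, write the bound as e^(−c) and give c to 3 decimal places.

Σ(b_i − a_i)² = 66·8² + 89·4² = 5648.
c = 2t² / 5648 = 2·137² / 5648 = 6.6462.

6.646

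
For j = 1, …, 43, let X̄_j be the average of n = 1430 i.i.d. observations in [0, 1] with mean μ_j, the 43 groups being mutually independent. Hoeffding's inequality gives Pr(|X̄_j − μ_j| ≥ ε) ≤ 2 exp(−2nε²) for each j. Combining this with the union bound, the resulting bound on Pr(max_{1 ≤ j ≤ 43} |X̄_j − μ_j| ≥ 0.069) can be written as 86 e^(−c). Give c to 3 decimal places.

Union bound over the 43 events: Pr(max_{1 ≤ j ≤ 43} |X̄_j − μ_j| ≥ 0.069) ≤ 43·2·exp(−2nε²) = 86 exp(−2·1430·0.069²).
So c = 2·1430·0.069² = 13.6165.

13.616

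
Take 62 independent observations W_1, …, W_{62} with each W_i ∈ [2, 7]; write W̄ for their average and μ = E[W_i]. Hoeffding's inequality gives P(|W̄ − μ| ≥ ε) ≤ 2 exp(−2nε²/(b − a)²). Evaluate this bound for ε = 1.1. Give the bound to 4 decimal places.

Exponent: 2nε²/(b − a)² = 2·62·1.1² / 5² = 6.00160.
Bound = 2·exp(−6.00160) = 0.00495.

0.0049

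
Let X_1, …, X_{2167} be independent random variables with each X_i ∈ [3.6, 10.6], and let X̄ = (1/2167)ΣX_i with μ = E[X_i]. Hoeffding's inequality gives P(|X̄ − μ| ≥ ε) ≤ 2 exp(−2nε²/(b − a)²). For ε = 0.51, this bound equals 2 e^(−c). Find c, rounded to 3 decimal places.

c = 2nε²/(b − a)² = 2·2167·0.51² / 7² = 23.0056.

23.006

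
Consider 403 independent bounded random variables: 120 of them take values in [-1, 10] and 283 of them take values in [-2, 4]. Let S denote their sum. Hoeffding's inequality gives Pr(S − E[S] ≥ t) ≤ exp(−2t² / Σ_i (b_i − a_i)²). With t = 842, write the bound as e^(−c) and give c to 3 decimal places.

57.387

Σ(b_i − a_i)² = 120·11² + 283·6² = 24708.
c = 2t² / 24708 = 2·842² / 24708 = 57.3874.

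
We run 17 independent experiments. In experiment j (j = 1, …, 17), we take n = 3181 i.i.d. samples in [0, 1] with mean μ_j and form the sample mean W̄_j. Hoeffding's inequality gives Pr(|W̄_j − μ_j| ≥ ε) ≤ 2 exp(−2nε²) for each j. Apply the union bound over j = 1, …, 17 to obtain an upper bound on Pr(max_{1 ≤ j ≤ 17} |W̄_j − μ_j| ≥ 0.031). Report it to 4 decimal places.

Per-experiment Hoeffding bound: 2·exp(−2·3181·0.031²) = 2·exp(−6.11388) = 0.0044239.
Union bound over 17 events: 17·0.0044239 = 0.07521.

0.0752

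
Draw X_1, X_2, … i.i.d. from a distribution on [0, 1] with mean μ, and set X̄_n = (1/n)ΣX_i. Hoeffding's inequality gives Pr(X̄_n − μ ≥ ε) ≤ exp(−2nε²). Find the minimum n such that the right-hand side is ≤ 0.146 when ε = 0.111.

79

Require exp(−2nε²) ≤ 0.146, i.e. 2nε² ≥ ln(1/0.146) = 1.924149.
So n ≥ 1.924149 / (2·0.111²) = 78.084.
The smallest integer n is 79.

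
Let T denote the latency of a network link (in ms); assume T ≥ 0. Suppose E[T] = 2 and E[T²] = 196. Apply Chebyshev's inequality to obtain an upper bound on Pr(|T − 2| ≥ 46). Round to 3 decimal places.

0.091

Var(T) = E[T²] − (E[T])² = 196 − 4 = 192.
Chebyshev's inequality: Pr(|T − μ| ≥ t) ≤ Var(T)/t² = 192/2116 = 0.0907.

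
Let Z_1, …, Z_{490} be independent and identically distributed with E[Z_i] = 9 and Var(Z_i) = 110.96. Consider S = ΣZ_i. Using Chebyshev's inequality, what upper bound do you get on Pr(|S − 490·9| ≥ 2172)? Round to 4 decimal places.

0.0115

Var(S) = n·Var(Z_i) = 490·110.96 = 54370.4.
Chebyshev: Pr(|S − 490·9| ≥ 2172) ≤ Var(S)/2172² = 54370.4/4717584 = 0.0115.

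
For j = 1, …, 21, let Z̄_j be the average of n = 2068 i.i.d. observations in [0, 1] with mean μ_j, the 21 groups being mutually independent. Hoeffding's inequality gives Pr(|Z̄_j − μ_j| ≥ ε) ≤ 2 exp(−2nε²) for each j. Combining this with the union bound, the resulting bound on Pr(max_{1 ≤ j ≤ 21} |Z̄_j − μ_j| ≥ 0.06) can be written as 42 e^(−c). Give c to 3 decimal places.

Union bound over the 21 events: Pr(max_{1 ≤ j ≤ 21} |Z̄_j − μ_j| ≥ 0.06) ≤ 21·2·exp(−2nε²) = 42 exp(−2·2068·0.06²).
So c = 2·2068·0.06² = 14.8896.

14.890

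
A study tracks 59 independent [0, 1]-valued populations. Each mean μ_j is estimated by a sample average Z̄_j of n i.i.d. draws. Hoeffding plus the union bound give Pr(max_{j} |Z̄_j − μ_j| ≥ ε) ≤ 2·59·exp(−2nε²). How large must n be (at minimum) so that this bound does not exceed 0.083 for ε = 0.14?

Need 2·59·exp(−2nε²) ≤ 0.083, i.e. exp(−2nε²) ≤ 0.083/118.
So 2nε² ≥ ln(118/0.083) = 7.259599.
Hence n ≥ 7.259599/(2·0.14²) = 185.194.
The smallest integer n is 186.

186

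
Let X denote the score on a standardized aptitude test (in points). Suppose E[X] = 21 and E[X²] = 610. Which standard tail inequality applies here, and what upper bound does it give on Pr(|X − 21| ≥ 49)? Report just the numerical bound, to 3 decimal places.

0.070

The first two moments determine the variance, so Chebyshev's inequality is the sharpest standard bound available.
Var(X) = E[X²] − (E[X])² = 610 − 441 = 169.
Chebyshev's inequality: Pr(|X − μ| ≥ t) ≤ Var(X)/t² = 169/2401 = 0.0704.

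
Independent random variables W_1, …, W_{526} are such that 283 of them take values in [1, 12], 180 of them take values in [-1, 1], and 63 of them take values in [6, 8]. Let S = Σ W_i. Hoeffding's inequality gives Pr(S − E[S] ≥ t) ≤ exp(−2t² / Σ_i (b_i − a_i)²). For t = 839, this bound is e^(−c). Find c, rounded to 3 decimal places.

Σ(b_i − a_i)² = 283·11² + 180·2² + 63·2² = 35215.
c = 2t² / 35215 = 2·839² / 35215 = 39.9785.

39.978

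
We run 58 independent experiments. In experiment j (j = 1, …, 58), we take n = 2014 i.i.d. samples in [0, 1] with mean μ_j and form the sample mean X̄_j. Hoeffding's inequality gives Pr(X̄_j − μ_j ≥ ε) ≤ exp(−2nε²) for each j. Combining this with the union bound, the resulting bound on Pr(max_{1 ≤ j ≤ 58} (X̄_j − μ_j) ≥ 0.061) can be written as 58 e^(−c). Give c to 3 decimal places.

14.988

Union bound over the 58 events: Pr(max_{1 ≤ j ≤ 58} (X̄_j − μ_j) ≥ 0.061) ≤ 58·exp(−2nε²) = 58 exp(−2·2014·0.061²).
So c = 2·2014·0.061² = 14.9882.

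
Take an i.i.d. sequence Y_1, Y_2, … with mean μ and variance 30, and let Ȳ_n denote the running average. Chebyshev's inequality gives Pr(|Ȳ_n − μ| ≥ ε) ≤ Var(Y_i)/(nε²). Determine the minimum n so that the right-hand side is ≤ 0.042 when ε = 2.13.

158

Require 30/(n·2.13²) ≤ 0.042, i.e. n ≥ 30/(0.042·2.13²) = 157.439.
The smallest integer n is 158.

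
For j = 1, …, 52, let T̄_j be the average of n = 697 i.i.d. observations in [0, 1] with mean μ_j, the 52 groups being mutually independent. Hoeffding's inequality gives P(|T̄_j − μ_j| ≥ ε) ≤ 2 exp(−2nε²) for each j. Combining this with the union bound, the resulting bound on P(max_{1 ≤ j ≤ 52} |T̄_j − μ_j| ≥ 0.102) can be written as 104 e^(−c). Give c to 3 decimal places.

14.503

Union bound over the 52 events: P(max_{1 ≤ j ≤ 52} |T̄_j − μ_j| ≥ 0.102) ≤ 52·2·exp(−2nε²) = 104 exp(−2·697·0.102²).
So c = 2·697·0.102² = 14.5032.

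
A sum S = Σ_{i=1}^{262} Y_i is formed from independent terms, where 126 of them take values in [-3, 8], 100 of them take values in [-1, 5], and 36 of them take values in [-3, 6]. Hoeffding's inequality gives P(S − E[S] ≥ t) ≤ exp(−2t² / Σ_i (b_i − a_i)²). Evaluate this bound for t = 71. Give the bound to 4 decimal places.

0.6292

Σ(b_i − a_i)² = 126·11² + 100·6² + 36·9² = 21762.
Exponent = 2·71² / 21762 = 0.46328.
Bound = exp(−0.46328) = 0.62921.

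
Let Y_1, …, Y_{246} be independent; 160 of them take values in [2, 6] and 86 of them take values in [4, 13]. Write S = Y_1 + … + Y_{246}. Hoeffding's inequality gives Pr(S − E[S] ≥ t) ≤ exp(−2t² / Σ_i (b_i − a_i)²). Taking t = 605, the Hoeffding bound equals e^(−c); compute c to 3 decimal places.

Σ(b_i − a_i)² = 160·4² + 86·9² = 9526.
c = 2t² / 9526 = 2·605² / 9526 = 76.8476.

76.848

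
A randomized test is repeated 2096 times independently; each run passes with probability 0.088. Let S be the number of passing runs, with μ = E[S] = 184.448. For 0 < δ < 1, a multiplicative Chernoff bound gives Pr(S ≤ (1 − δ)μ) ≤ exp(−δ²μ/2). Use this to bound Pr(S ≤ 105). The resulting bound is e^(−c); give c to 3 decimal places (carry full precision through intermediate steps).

17.110

Write 105 = (1 − δ)μ, so δ = 1 − 105/184.448 = 0.4307339…
Then the exponent is δ²μ/2 = (μ − 105)²/(2μ) = 17.110472.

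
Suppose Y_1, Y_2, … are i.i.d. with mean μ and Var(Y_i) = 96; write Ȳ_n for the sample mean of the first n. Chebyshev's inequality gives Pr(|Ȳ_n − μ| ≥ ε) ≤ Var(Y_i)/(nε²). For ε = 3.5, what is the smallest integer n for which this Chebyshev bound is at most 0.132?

Require 96/(n·3.5²) ≤ 0.132, i.e. n ≥ 96/(0.132·3.5²) = 59.369.
The smallest integer n is 60.

60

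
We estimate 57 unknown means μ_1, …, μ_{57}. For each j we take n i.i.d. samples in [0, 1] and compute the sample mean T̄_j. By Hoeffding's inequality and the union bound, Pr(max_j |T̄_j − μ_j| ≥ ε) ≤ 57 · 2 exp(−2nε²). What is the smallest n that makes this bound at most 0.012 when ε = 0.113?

359

Need 2·57·exp(−2nε²) ≤ 0.012, i.e. exp(−2nε²) ≤ 0.012/114.
So 2nε² ≥ ln(114/0.012) = 9.159047.
Hence n ≥ 9.159047/(2·0.113²) = 358.644.
The smallest integer n is 359.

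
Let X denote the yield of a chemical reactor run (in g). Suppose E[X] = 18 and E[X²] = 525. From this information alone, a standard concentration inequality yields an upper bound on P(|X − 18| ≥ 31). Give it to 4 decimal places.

The first two moments determine the variance, so Chebyshev's inequality is the sharpest standard bound available.
Var(X) = E[X²] − (E[X])² = 525 − 324 = 201.
Chebyshev's inequality: P(|X − μ| ≥ t) ≤ Var(X)/t² = 201/961 = 0.2092.

0.2092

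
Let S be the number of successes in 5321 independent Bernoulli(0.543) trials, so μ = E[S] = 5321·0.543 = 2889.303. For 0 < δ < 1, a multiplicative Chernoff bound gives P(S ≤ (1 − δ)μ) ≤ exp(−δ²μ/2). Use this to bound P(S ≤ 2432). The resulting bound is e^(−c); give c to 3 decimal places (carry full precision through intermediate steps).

36.190

Write 2432 = (1 − δ)μ, so δ = 1 − 2432/2889.303 = 0.1582745…
Then the exponent is δ²μ/2 = (μ − 2432)²/(2μ) = 36.189703.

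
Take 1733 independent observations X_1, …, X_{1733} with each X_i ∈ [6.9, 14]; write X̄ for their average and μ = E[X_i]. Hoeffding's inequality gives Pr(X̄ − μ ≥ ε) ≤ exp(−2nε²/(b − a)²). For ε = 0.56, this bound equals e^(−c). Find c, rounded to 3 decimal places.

21.562

c = 2nε²/(b − a)² = 2·1733·0.56² / 7.1² = 21.5619.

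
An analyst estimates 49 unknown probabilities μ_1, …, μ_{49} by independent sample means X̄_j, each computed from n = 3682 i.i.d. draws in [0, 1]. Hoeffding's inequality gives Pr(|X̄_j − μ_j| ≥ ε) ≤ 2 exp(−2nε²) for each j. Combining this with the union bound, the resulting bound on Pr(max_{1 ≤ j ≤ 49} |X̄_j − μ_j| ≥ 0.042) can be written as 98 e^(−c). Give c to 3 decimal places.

Union bound over the 49 events: Pr(max_{1 ≤ j ≤ 49} |X̄_j − μ_j| ≥ 0.042) ≤ 49·2·exp(−2nε²) = 98 exp(−2·3682·0.042²).
So c = 2·3682·0.042² = 12.9901.

12.990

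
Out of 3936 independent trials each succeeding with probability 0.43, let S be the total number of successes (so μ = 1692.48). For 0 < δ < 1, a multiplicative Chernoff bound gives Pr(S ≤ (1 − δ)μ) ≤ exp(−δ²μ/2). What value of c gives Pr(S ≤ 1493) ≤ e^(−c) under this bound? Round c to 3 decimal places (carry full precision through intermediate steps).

11.756

Write 1493 = (1 − δ)μ, so δ = 1 − 1493/1692.48 = 0.1178625…
Then the exponent is δ²μ/2 = (μ − 1493)²/(2μ) = 11.755610.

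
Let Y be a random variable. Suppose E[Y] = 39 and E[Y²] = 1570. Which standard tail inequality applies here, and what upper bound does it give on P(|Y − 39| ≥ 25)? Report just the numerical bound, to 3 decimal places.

0.078

The first two moments determine the variance, so Chebyshev's inequality is the sharpest standard bound available.
Var(Y) = E[Y²] − (E[Y])² = 1570 − 1521 = 49.
Chebyshev's inequality: P(|Y − μ| ≥ t) ≤ Var(Y)/t² = 49/625 = 0.0784.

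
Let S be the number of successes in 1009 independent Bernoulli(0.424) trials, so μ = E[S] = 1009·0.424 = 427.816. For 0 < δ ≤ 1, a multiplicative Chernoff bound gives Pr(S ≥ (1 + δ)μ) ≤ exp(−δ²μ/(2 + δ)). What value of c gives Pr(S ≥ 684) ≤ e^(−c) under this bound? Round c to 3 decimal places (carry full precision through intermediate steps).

Write 684 = (1 + δ)μ, so δ = 684/427.816 − 1 = 0.5988182…
Then the exponent is δ²μ/(2 + δ) = (684 − μ)² / (μ·(2 + δ)) = 59.029769.

59.030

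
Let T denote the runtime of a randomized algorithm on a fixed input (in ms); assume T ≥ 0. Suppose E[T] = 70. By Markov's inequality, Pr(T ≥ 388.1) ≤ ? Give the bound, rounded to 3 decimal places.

0.180

Markov's inequality: for a non-negative random variable, Pr(T ≥ a) ≤ E[T]/a.
Here E[T] = 70 and a = 388.1, so the bound is 70/388.1 = 0.1804.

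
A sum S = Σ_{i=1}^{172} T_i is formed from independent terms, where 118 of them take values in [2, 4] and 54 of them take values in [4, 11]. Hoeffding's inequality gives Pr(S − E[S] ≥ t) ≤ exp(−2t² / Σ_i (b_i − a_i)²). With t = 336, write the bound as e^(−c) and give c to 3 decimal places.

72.416

Σ(b_i − a_i)² = 118·2² + 54·7² = 3118.
c = 2t² / 3118 = 2·336² / 3118 = 72.4157.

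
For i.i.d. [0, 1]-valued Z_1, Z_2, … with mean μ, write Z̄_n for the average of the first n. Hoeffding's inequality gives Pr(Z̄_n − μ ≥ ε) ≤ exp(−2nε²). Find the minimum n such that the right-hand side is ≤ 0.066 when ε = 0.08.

213

Require exp(−2nε²) ≤ 0.066, i.e. 2nε² ≥ ln(1/0.066) = 2.718101.
So n ≥ 2.718101 / (2·0.08²) = 212.352.
The smallest integer n is 213.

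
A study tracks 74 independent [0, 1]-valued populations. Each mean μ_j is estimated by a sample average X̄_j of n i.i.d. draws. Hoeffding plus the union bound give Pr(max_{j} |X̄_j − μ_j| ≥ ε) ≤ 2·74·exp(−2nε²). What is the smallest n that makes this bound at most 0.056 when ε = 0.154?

167

Need 2·74·exp(−2nε²) ≤ 0.056, i.e. exp(−2nε²) ≤ 0.056/148.
So 2nε² ≥ ln(148/0.056) = 7.879616.
Hence n ≥ 7.879616/(2·0.154²) = 166.124.
The smallest integer n is 167.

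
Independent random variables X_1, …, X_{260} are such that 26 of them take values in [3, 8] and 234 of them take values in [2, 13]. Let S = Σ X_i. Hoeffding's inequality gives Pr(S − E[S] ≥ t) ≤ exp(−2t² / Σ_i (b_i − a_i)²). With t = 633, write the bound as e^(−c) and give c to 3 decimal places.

Σ(b_i − a_i)² = 26·5² + 234·11² = 28964.
c = 2t² / 28964 = 2·633² / 28964 = 27.6681.

27.668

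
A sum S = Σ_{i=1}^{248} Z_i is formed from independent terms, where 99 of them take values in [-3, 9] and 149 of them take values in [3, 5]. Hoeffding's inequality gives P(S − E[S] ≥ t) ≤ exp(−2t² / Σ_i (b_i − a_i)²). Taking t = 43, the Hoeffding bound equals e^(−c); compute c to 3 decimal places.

Σ(b_i − a_i)² = 99·12² + 149·2² = 14852.
c = 2t² / 14852 = 2·43² / 14852 = 0.2490.

0.249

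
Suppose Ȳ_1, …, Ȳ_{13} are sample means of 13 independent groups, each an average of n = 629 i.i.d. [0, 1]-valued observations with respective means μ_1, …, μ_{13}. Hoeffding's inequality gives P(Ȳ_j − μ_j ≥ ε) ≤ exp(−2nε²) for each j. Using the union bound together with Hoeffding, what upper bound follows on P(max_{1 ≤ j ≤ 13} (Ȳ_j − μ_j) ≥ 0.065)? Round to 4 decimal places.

Per-experiment Hoeffding bound: exp(−2·629·0.065²) = exp(−5.31505) = 0.004917.
Union bound over 13 events: 13·0.004917 = 0.06392.

0.0639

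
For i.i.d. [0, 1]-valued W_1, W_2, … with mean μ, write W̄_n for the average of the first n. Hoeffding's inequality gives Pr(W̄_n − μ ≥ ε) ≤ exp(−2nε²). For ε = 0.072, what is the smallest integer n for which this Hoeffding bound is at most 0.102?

221

Require exp(−2nε²) ≤ 0.102, i.e. 2nε² ≥ ln(1/0.102) = 2.282782.
So n ≥ 2.282782 / (2·0.072²) = 220.176.
The smallest integer n is 221.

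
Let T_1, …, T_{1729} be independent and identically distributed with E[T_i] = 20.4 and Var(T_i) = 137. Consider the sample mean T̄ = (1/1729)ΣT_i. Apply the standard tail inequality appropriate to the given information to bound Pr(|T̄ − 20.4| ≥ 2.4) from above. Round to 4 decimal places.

With mean and variance of each term known, Chebyshev's inequality bounds the deviation of the sum (or sample mean).
Var(T̄) = Var(T_i)/n = 137/1729 = 0.079237.
Chebyshev: Pr(|T̄ − 20.4| ≥ 2.4) ≤ Var(T̄)/(2.4)² = 137/(1729·2.4²) = 0.0138.

0.0138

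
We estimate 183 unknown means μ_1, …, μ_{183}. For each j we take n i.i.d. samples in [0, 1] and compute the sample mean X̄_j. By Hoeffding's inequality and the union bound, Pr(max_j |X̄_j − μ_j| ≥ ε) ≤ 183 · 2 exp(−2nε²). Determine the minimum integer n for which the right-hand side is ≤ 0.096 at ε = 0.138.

Need 2·183·exp(−2nε²) ≤ 0.096, i.e. exp(−2nε²) ≤ 0.096/366.
So 2nε² ≥ ln(366/0.096) = 8.246040.
Hence n ≥ 8.246040/(2·0.138²) = 216.500.
The smallest integer n is 217.

217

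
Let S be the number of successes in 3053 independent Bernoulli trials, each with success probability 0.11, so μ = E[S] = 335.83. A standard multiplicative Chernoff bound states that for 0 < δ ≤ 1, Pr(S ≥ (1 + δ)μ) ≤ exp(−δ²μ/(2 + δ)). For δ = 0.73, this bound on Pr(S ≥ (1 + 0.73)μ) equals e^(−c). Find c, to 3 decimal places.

c = δ²μ/(2 + δ) = 0.73²·335.83/(2 + 0.73) = 65.5545.

65.555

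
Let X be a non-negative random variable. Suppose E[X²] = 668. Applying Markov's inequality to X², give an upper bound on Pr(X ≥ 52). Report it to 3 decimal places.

0.247

Since X ≥ 0, the event {X ≥ 52} is the same as {X² ≥ 2704}.
Markov's inequality applied to X² gives Pr(X² ≥ 2704) ≤ E[X²]/2704 = 668/2704 = 0.2470.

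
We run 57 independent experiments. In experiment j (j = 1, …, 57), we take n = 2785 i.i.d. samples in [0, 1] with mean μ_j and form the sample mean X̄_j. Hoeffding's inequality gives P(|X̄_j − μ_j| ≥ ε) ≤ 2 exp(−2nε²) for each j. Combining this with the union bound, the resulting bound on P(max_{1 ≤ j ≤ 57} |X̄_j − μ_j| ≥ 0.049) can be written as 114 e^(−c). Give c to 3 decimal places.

13.374

Union bound over the 57 events: P(max_{1 ≤ j ≤ 57} |X̄_j − μ_j| ≥ 0.049) ≤ 57·2·exp(−2nε²) = 114 exp(−2·2785·0.049²).
So c = 2·2785·0.049² = 13.3736.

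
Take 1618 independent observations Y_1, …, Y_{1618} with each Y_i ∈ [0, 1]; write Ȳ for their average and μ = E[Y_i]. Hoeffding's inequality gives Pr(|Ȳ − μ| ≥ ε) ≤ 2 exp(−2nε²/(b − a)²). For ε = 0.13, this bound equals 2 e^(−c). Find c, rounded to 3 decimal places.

54.688

c = 2nε²/(b − a)² = 2·1618·0.13² / 1² = 54.6884.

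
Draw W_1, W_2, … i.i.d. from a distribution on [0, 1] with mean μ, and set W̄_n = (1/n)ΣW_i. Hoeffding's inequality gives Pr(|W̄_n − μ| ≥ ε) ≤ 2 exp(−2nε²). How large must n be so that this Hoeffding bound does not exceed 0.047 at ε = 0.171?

65

Require 2·exp(−2nε²) ≤ 0.047, i.e. 2nε² ≥ ln(2/0.047) = 3.750755.
So n ≥ 3.750755 / (2·0.171²) = 64.135.
The smallest integer n is 65.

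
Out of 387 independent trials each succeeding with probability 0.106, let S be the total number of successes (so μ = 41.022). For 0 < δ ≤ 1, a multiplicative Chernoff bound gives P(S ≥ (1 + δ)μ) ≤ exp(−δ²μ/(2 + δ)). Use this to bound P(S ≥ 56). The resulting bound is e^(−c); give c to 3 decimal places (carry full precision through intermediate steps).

2.312

Write 56 = (1 + δ)μ, so δ = 56/41.022 − 1 = 0.3651212…
Then the exponent is δ²μ/(2 + δ) = (56 − μ)² / (μ·(2 + δ)) = 2.312264.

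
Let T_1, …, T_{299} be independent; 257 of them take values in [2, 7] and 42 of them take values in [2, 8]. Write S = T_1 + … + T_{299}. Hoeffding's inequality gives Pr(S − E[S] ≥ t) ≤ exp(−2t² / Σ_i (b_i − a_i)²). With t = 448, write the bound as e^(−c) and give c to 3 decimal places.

50.574

Σ(b_i − a_i)² = 257·5² + 42·6² = 7937.
c = 2t² / 7937 = 2·448² / 7937 = 50.5743.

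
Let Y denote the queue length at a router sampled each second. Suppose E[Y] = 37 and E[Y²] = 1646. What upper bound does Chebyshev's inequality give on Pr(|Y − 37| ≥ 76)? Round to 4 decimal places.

0.0480

Var(Y) = E[Y²] − (E[Y])² = 1646 − 1369 = 277.
Chebyshev's inequality: Pr(|Y − μ| ≥ t) ≤ Var(Y)/t² = 277/5776 = 0.0480.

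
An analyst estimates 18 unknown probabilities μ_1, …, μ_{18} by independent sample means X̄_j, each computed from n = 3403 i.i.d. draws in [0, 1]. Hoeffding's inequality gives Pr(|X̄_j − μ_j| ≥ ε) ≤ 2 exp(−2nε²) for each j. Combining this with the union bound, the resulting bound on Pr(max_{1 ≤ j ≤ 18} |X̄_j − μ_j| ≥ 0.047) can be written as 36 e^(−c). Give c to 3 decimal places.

15.034

Union bound over the 18 events: Pr(max_{1 ≤ j ≤ 18} |X̄_j − μ_j| ≥ 0.047) ≤ 18·2·exp(−2nε²) = 36 exp(−2·3403·0.047²).
So c = 2·3403·0.047² = 15.0345.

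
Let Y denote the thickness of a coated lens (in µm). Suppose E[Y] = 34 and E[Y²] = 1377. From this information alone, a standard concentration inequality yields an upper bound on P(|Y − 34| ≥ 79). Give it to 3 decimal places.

The first two moments determine the variance, so Chebyshev's inequality is the sharpest standard bound available.
Var(Y) = E[Y²] − (E[Y])² = 1377 − 1156 = 221.
Chebyshev's inequality: P(|Y − μ| ≥ t) ≤ Var(Y)/t² = 221/6241 = 0.0354.

0.035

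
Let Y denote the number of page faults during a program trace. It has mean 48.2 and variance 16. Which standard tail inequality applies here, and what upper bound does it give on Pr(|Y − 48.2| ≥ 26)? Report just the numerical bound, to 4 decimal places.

0.0237

Mean and variance are known, so Chebyshev's inequality applies.
Chebyshev: Pr(|Y − μ| ≥ t) ≤ Var(Y)/t².
Bound = 16 / 676 = 0.0237.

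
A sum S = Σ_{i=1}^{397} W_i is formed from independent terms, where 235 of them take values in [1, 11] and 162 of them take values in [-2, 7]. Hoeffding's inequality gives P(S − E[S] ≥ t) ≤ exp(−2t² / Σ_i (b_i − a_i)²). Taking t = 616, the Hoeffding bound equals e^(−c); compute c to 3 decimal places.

20.723

Σ(b_i − a_i)² = 235·10² + 162·9² = 36622.
c = 2t² / 36622 = 2·616² / 36622 = 20.7228.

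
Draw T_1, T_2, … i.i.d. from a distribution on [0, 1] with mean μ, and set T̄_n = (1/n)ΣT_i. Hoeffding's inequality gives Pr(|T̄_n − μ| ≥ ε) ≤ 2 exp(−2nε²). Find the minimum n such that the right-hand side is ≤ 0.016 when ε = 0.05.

966

Require 2·exp(−2nε²) ≤ 0.016, i.e. 2nε² ≥ ln(2/0.016) = 4.828314.
So n ≥ 4.828314 / (2·0.05²) = 965.663.
The smallest integer n is 966.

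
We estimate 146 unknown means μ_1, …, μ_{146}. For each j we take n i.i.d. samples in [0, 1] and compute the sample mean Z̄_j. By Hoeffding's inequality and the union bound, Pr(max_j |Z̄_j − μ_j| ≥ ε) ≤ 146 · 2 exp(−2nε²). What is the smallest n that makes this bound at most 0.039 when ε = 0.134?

249

Need 2·146·exp(−2nε²) ≤ 0.039, i.e. exp(−2nε²) ≤ 0.039/292.
So 2nε² ≥ ln(292/0.039) = 8.920947.
Hence n ≥ 8.920947/(2·0.134²) = 248.411.
The smallest integer n is 249.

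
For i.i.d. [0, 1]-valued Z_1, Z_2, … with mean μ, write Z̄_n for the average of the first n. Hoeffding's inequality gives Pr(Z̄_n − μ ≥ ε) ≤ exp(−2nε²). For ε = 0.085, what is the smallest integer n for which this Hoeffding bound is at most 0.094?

164

Require exp(−2nε²) ≤ 0.094, i.e. 2nε² ≥ ln(1/0.094) = 2.364460.
So n ≥ 2.364460 / (2·0.085²) = 163.630.
The smallest integer n is 164.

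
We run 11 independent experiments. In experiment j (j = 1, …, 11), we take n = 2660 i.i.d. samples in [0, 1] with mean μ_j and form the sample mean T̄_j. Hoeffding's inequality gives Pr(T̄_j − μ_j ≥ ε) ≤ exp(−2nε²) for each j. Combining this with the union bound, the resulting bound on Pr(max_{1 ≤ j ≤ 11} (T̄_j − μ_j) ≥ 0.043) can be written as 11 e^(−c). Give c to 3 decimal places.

Union bound over the 11 events: Pr(max_{1 ≤ j ≤ 11} (T̄_j − μ_j) ≥ 0.043) ≤ 11·exp(−2nε²) = 11 exp(−2·2660·0.043²).
So c = 2·2660·0.043² = 9.8367.

9.837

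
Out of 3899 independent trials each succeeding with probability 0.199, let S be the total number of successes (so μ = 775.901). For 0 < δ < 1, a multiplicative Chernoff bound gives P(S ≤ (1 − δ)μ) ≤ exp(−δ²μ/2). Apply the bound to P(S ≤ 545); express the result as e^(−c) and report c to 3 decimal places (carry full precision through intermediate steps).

Write 545 = (1 − δ)μ, so δ = 1 − 545/775.901 = 0.2975908…
Then the exponent is δ²μ/2 = (μ − 545)²/(2μ) = 34.357007.

34.357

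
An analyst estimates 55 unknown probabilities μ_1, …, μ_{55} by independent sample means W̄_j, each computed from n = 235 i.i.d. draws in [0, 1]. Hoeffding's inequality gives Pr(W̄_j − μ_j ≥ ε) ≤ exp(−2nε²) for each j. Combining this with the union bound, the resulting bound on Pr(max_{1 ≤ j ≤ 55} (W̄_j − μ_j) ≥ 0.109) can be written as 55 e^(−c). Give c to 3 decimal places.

Union bound over the 55 events: Pr(max_{1 ≤ j ≤ 55} (W̄_j − μ_j) ≥ 0.109) ≤ 55·exp(−2nε²) = 55 exp(−2·235·0.109²).
So c = 2·235·0.109² = 5.5841.

5.584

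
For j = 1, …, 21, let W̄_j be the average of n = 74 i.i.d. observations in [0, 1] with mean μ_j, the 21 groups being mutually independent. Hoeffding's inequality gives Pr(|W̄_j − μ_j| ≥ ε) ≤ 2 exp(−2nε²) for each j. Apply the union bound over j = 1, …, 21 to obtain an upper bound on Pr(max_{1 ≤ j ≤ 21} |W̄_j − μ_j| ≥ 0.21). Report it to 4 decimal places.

Per-experiment Hoeffding bound: 2·exp(−2·74·0.21²) = 2·exp(−6.52680) = 0.0029274.
Union bound over 21 events: 21·0.0029274 = 0.06147.

0.0615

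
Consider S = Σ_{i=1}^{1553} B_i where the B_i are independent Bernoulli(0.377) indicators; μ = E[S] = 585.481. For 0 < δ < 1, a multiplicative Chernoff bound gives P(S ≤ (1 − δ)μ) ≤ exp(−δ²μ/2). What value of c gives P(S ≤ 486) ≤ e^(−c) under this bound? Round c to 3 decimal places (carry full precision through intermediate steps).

8.452

Write 486 = (1 − δ)μ, so δ = 1 − 486/585.481 = 0.1699133…
Then the exponent is δ²μ/2 = (μ − 486)²/(2μ) = 8.451572.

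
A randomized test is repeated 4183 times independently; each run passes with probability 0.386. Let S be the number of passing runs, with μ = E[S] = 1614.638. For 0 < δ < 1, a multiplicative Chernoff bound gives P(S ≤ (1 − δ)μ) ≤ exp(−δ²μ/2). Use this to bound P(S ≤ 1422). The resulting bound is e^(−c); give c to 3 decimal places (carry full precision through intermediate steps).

11.492

Write 1422 = (1 − δ)μ, so δ = 1 − 1422/1614.638 = 0.1193072…
Then the exponent is δ²μ/2 = (μ − 1422)²/(2μ) = 11.491554.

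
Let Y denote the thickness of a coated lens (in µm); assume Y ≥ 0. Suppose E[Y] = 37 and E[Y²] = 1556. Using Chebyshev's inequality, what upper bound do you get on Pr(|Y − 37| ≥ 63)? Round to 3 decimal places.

0.047

Var(Y) = E[Y²] − (E[Y])² = 1556 − 1369 = 187.
Chebyshev's inequality: Pr(|Y − μ| ≥ t) ≤ Var(Y)/t² = 187/3969 = 0.0471.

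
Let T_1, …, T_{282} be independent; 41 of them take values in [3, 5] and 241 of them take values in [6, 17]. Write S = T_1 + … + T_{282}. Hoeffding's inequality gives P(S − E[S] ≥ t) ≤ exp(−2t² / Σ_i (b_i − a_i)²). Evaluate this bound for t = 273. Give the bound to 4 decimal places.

Σ(b_i − a_i)² = 41·2² + 241·11² = 29325.
Exponent = 2·273² / 29325 = 5.08297.
Bound = exp(−5.08297) = 0.00620.

0.0062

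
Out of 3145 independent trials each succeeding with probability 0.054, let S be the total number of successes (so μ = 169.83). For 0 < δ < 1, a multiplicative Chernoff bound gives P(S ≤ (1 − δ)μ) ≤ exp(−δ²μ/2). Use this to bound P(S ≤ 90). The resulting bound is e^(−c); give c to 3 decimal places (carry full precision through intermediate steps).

Write 90 = (1 − δ)μ, so δ = 1 − 90/169.83 = 0.4700583…
Then the exponent is δ²μ/2 = (μ − 90)²/(2μ) = 18.762377.

18.762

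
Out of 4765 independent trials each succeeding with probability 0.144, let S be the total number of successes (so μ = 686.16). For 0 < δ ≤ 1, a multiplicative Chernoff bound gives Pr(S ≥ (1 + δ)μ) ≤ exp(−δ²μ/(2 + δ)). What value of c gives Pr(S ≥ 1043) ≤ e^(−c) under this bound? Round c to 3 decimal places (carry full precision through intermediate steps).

73.640

Write 1043 = (1 + δ)μ, so δ = 1043/686.16 − 1 = 0.5200536…
Then the exponent is δ²μ/(2 + δ) = (1043 − μ)² / (μ·(2 + δ)) = 73.639678.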